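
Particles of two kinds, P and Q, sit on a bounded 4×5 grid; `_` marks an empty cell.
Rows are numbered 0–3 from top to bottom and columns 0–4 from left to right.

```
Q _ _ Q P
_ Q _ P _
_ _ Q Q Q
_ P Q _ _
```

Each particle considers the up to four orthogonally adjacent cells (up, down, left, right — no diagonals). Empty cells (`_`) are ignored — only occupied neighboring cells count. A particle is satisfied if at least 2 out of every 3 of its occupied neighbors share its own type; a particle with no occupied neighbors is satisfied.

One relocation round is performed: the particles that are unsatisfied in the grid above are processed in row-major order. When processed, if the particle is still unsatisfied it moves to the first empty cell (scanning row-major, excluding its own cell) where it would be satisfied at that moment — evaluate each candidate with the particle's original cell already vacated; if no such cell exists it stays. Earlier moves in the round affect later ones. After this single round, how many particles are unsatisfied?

Initially unsatisfied (in order): (0,3), (0,4), (1,3), (3,1), (3,2).
  (0,3) → (0,1).
  (0,4): now satisfied by earlier moves; stays.
  (1,3) → (0,3).
  (3,1) → (2,0).
  (3,2): now satisfied by earlier moves; stays.
Resulting grid:
Q Q _ P P
_ Q _ _ _
P _ Q Q Q
_ _ Q _ _
All satisfied now.

0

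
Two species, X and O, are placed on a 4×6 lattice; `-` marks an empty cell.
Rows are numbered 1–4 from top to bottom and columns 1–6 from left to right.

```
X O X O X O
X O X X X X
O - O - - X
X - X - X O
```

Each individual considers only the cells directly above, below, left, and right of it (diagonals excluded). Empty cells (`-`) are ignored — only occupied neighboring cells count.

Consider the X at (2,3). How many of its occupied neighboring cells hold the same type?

2

Occupied neighbors of (2,3): (1,3)=X, (3,3)=O, (2,2)=O, (2,4)=X.
Same type (X): 2 of 4.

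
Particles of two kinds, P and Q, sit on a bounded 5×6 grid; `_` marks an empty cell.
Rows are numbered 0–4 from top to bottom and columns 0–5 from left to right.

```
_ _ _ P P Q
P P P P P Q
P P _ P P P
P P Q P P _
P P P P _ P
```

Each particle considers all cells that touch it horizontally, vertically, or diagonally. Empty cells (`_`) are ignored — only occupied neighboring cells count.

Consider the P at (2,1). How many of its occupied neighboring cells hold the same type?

Occupied neighbors of (2,1): (1,0)=P, (1,1)=P, (1,2)=P, (2,0)=P, (3,0)=P, (3,1)=P, (3,2)=Q.
Same type (P): 6 of 7.

6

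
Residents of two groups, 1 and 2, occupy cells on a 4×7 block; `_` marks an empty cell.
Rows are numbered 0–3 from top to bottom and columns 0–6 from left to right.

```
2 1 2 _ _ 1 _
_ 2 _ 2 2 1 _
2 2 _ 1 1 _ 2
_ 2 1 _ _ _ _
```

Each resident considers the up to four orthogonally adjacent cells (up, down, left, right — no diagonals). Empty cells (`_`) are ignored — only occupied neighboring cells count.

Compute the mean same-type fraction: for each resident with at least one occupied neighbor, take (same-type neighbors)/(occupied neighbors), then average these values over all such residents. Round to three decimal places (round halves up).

(0,0)2 0/1
(0,1)1 0/3
(0,2)2 0/1
(0,5)1 1/1
(1,1)2 1/2
(1,3)2 1/2
(1,4)2 1/3
(1,5)1 1/2
(2,0)2 1/1
(2,1)2 3/3
(2,3)1 1/2
(2,4)1 1/2
(2,6)2 — no occupied neighbors
(3,1)2 1/2
(3,2)1 0/1
Sum over 14 residents: 0/1 + 0/3 + 0/1 + 1/1 + 1/2 + 1/2 + 1/3 + 1/2 + 1/1 + 3/3 + 1/2 + 1/2 + 1/2 + 0/1 = 19/3; mean = 19/3 ÷ 14 = 19/42 = 0.452380… → 0.452.

0.452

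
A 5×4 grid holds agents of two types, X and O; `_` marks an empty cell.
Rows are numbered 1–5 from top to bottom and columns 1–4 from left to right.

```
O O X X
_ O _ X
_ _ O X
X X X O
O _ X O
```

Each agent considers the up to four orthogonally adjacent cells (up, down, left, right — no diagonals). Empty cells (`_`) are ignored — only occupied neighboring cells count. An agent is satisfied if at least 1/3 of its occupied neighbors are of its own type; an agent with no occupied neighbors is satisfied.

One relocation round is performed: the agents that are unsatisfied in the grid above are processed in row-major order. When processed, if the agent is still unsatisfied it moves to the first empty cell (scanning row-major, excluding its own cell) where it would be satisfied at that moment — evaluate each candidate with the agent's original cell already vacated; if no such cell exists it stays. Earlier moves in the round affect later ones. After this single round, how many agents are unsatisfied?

0

Initially unsatisfied (in order): (3,3), (5,1).
  (3,3) → (2,1).
  (5,1) → (2,3).
Resulting grid:
O O X X
O O O X
_ _ _ X
X X X O
_ _ X O
All satisfied now.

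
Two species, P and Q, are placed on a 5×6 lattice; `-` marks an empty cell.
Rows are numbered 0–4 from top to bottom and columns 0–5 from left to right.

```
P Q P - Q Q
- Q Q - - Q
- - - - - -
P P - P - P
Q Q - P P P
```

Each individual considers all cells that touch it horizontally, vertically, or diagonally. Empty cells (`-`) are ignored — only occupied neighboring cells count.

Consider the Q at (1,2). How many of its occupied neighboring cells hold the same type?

Occupied neighbors of (1,2): (0,1)=Q, (0,2)=P, (1,1)=Q.
Same type (Q): 2 of 3.

2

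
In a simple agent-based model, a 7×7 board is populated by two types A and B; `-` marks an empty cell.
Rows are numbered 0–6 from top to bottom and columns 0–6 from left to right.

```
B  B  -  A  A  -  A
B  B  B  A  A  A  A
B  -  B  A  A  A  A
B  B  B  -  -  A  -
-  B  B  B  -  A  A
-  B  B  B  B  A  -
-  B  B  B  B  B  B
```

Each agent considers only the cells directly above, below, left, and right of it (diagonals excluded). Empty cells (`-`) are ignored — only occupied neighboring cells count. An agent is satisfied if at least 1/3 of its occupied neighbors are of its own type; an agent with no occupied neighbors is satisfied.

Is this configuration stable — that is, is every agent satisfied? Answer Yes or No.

Yes

Row 0: (0,0)B 2/2 satisfied · (0,1)B 2/2 satisfied · (0,3)A 2/2 satisfied · (0,4)A 2/2 satisfied · (0,6)A 1/1 satisfied
Row 1: (1,0)B 3/3 satisfied · (1,1)B 3/3 satisfied · (1,2)B 2/3 satisfied · (1,3)A 3/4 satisfied · (1,4)A 4/4 satisfied · (1,5)A 3/3 satisfied · (1,6)A 3/3 satisfied
Row 2: (2,0)B 2/2 satisfied · (2,2)B 2/3 satisfied · (2,3)A 2/3 satisfied · (2,4)A 3/3 satisfied · (2,5)A 4/4 satisfied · (2,6)A 2/2 satisfied
Row 3: (3,0)B 2/2 satisfied · (3,1)B 3/3 satisfied · (3,2)B 3/3 satisfied · (3,5)A 2/2 satisfied
Row 4: (4,1)B 3/3 satisfied · (4,2)B 4/4 satisfied · (4,3)B 2/2 satisfied · (4,5)A 3/3 satisfied · (4,6)A 1/1 satisfied
Row 5: (5,1)B 3/3 satisfied · (5,2)B 4/4 satisfied · (5,3)B 4/4 satisfied · (5,4)B 2/3 satisfied · (5,5)A 1/3 satisfied
Row 6: (6,1)B 2/2 satisfied · (6,2)B 3/3 satisfied · (6,3)B 3/3 satisfied · (6,4)B 3/3 satisfied · (6,5)B 2/3 satisfied · (6,6)B 1/1 satisfied
All meet the threshold, so the configuration is stable.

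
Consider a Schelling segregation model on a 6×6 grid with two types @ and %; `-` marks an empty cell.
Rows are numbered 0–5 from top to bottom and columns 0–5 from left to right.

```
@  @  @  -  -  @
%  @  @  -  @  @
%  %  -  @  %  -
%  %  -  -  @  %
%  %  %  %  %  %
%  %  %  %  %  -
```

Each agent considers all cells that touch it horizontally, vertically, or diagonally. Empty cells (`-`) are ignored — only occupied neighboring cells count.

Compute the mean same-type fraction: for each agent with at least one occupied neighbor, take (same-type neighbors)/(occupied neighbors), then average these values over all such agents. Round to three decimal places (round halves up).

0.800

Row 0: (0,0)@ 2/3 · (0,1)@ 4/5 · (0,2)@ 3/3 · (0,5)@ 2/2
Row 1: (1,0)% 2/5 · (1,1)@ 4/7 · (1,2)@ 4/5 · (1,4)@ 3/4 · (1,5)@ 2/3
Row 2: (2,0)% 4/5 · (2,1)% 4/6 · (2,3)@ 3/4 · (2,4)% 1/5
Row 3: (3,0)% 5/5 · (3,1)% 6/6 · (3,4)@ 1/6 · (3,5)% 3/4
Row 4: (4,0)% 5/5 · (4,1)% 7/7 · (4,2)% 6/6 · (4,3)% 5/6 · (4,4)% 5/6 · (4,5)% 3/4
Row 5: (5,0)% 3/3 · (5,1)% 5/5 · (5,2)% 5/5 · (5,3)% 5/5 · (5,4)% 4/4
Sum over 28 agents: 2/3 + 4/5 + 3/3 + 2/2 + 2/5 + 4/7 + 4/5 + 3/4 + 2/3 + 4/5 + 4/6 + 3/4 + 1/5 + 5/5 + 6/6 + 1/6 + 3/4 + 5/5 + 7/7 + 6/6 + 5/6 + 5/6 + 3/4 + 3/3 + 5/5 + 5/5 + 5/5 + 4/4 = 941/42; mean = 941/42 ÷ 28 = 941/1176 = 0.800170… → 0.800.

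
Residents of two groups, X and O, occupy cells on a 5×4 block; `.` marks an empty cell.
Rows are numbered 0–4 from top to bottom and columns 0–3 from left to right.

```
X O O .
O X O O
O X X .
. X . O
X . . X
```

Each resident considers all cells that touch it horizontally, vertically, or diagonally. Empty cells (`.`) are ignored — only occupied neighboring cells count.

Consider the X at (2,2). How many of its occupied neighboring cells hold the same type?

Occupied neighbors of (2,2): (1,1)=X, (1,2)=O, (1,3)=O, (2,1)=X, (3,1)=X, (3,3)=O.
Same type (X): 3 of 6.

3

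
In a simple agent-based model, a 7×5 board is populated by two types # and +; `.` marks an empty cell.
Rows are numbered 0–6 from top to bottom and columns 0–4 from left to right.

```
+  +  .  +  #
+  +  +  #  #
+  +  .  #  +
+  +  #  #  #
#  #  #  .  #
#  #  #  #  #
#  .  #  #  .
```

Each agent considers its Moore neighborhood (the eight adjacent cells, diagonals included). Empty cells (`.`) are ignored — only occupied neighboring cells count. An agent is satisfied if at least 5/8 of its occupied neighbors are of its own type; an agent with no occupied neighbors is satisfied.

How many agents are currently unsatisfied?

Row 0: (0,0)+ 3/3 ✓ · (0,1)+ 4/4 ✓ · (0,3)+ 1/4 ✗ · (0,4)# 2/3 ✓
Row 1: (1,0)+ 5/5 ✓ · (1,1)+ 6/6 ✓ · (1,2)+ 4/6 ✓ · (1,3)# 3/6 ✗ · (1,4)# 3/5 ✗
Row 2: (2,0)+ 5/5 ✓ · (2,1)+ 6/7 ✓ · (2,3)# 5/7 ✓ · (2,4)+ 0/5 ✗
Row 3: (3,0)+ 3/5 ✗ · (3,1)+ 3/7 ✗ · (3,2)# 4/6 ✓ · (3,3)# 5/6 ✓ · (3,4)# 3/4 ✓
Row 4: (4,0)# 3/5 ✗ · (4,1)# 6/8 ✓ · (4,2)# 6/7 ✓ · (4,4)# 4/4 ✓
Row 5: (5,0)# 4/4 ✓ · (5,1)# 7/7 ✓ · (5,2)# 6/6 ✓ · (5,3)# 6/6 ✓ · (5,4)# 3/3 ✓
Row 6: (6,0)# 2/2 ✓ · (6,2)# 4/4 ✓ · (6,3)# 4/4 ✓
Unsatisfied: (0,3), (1,3), (1,4), (2,4), (3,0), (3,1), (4,0) — 7 in total.

7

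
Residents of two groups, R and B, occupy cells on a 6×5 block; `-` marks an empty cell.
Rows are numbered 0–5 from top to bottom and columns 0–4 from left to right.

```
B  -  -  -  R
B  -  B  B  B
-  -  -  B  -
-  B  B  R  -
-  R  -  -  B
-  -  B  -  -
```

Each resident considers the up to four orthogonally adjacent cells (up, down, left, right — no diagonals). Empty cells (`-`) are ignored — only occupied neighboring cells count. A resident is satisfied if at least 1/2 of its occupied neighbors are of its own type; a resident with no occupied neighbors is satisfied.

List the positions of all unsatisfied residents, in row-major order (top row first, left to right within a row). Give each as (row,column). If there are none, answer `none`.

(0,0)B 1/1 satisfied
(0,4)R 0/1 not
(1,0)B 1/1 satisfied
(1,2)B 1/1 satisfied
(1,3)B 3/3 satisfied
(1,4)B 1/2 satisfied
(2,3)B 1/2 satisfied
(3,1)B 1/2 satisfied
(3,2)B 1/2 satisfied
(3,3)R 0/2 not
(4,1)R 0/1 not
(4,4)B 0/0 satisfied
(5,2)B 0/0 satisfied

(0,4), (3,3), (4,1)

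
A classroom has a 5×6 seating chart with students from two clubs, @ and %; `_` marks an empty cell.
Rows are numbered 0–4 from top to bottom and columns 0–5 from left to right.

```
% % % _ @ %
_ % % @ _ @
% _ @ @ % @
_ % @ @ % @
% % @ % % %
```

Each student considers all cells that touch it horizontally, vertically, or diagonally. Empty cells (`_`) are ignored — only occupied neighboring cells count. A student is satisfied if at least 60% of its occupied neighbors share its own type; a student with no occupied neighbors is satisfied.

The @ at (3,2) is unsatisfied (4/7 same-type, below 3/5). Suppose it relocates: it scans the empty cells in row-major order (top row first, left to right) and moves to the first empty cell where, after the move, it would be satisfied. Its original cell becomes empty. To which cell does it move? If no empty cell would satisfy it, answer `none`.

Vacating (3,2). Empty cells in order:
  (0,3): 2/4 same-type → still unsatisfied.
  (1,0): 0/4 same-type → still unsatisfied.
  (1,4): 5/7 same-type → satisfied — stop here.

(1,4)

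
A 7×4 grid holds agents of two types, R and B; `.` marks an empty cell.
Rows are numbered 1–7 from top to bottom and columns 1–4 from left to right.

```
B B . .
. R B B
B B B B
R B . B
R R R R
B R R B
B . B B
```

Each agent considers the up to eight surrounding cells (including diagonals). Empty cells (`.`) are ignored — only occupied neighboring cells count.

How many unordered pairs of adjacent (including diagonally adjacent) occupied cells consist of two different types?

24

Scan each occupied cell's neighbors to the right and below (and the two forward diagonals) so each pair is counted once.
From row 1: 2 unlike of 4 pairs (running 2/4).
From row 2: 4 unlike of 10 pairs (running 6/14).
From row 3: 2 unlike of 10 pairs (running 8/24).
From row 4: 6 unlike of 8 pairs (running 14/32).
From row 5: 4 unlike of 13 pairs (running 18/45).
From row 6: 6 unlike of 10 pairs (running 24/55).
From row 7: 0 unlike of 1 pairs (running 24/56).
Total adjacent occupied pairs: 56; unlike-type pairs: 24.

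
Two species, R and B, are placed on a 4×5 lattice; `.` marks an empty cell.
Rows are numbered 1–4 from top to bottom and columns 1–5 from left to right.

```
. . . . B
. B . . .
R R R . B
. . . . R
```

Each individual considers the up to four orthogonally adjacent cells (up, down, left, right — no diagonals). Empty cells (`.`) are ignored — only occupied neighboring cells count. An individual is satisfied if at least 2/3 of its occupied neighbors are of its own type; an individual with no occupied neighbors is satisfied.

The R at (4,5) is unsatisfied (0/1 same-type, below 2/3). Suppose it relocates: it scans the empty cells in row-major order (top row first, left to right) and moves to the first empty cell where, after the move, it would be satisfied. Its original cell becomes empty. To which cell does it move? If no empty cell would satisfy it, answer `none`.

Vacating (4,5). Empty cells in order:
  (1,1): 0/0 same-type → satisfied — stop here.

(1,1)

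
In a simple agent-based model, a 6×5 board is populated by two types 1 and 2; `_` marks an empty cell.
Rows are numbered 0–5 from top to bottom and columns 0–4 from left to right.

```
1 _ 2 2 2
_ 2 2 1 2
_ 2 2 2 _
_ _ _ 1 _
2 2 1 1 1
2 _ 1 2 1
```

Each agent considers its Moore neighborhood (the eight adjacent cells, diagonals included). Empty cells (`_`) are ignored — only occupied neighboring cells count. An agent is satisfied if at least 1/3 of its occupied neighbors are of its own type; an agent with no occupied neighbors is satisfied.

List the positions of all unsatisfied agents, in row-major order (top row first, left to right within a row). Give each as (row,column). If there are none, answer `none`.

(0,0), (1,3), (5,3)

(0,0)1 0/1 unhappy
(0,2)2 3/4 ok
(0,3)2 4/5 ok
(0,4)2 2/3 ok
(1,1)2 4/5 ok
(1,2)2 6/7 ok
(1,3)1 0/7 unhappy
(1,4)2 3/4 ok
(2,1)2 3/3 ok
(2,2)2 4/6 ok
(2,3)2 3/5 ok
(3,3)1 3/5 ok
(4,0)2 2/2 ok
(4,1)2 2/4 ok
(4,2)1 3/5 ok
(4,3)1 5/6 ok
(4,4)1 3/4 ok
(5,0)2 2/2 ok
(5,2)1 2/4 ok
(5,3)2 0/5 unhappy
(5,4)1 2/3 ok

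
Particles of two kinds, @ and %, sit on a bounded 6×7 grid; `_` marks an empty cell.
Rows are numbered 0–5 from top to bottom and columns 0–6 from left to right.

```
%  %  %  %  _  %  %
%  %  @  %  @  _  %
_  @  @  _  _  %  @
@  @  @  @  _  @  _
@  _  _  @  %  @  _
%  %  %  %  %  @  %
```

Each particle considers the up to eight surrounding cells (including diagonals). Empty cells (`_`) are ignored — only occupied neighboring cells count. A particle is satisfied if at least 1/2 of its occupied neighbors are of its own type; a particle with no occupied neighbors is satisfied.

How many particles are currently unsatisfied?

(0,0)% 3/3 ok
(0,1)% 4/5 ok
(0,2)% 4/5 ok
(0,3)% 2/4 ok
(0,5)% 2/3 ok
(0,6)% 2/2 ok
(1,0)% 3/4 ok
(1,1)% 4/7 ok
(1,2)@ 2/7 unhappy
(1,3)% 2/5 unhappy
(1,4)@ 0/4 unhappy
(1,6)% 3/4 ok
(2,1)@ 5/7 ok
(2,2)@ 5/7 ok
(2,5)% 1/4 unhappy
(2,6)@ 1/3 unhappy
(3,0)@ 3/3 ok
(3,1)@ 5/5 ok
(3,2)@ 5/5 ok
(3,3)@ 3/4 ok
(3,5)@ 2/4 ok
(4,0)@ 2/4 ok
(4,3)@ 2/6 unhappy
(4,4)% 2/7 unhappy
(4,5)@ 2/5 unhappy
(5,0)% 1/2 ok
(5,1)% 2/3 ok
(5,2)% 2/3 ok
(5,3)% 3/4 ok
(5,4)% 2/5 unhappy
(5,5)@ 1/4 unhappy
(5,6)% 0/2 unhappy
Unsatisfied: (1,2), (1,3), (1,4), (2,5), (2,6), (4,3), (4,4), (4,5), (5,4), (5,5), (5,6) — 11 in total.

11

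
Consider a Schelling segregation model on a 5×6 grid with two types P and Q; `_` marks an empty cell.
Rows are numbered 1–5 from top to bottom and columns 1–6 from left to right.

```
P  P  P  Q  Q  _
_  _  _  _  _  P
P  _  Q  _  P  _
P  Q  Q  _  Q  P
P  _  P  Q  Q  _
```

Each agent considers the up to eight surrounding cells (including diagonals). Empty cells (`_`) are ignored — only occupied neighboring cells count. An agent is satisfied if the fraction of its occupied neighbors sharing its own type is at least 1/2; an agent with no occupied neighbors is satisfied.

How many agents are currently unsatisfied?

(1,1)P 1/1 ✓
(1,2)P 2/2 ✓
(1,3)P 1/2 ✓
(1,4)Q 1/2 ✓
(1,5)Q 1/2 ✓
(2,6)P 1/2 ✓
(3,1)P 1/2 ✓
(3,3)Q 2/2 ✓
(3,5)P 2/3 ✓
(4,1)P 2/3 ✓
(4,2)Q 2/6 ✗
(4,3)Q 3/4 ✓
(4,5)Q 2/4 ✓
(4,6)P 1/3 ✗
(5,1)P 1/2 ✓
(5,3)P 0/3 ✗
(5,4)Q 3/4 ✓
(5,5)Q 2/3 ✓
Unsatisfied: (4,2), (4,6), (5,3) — 3 in total.

3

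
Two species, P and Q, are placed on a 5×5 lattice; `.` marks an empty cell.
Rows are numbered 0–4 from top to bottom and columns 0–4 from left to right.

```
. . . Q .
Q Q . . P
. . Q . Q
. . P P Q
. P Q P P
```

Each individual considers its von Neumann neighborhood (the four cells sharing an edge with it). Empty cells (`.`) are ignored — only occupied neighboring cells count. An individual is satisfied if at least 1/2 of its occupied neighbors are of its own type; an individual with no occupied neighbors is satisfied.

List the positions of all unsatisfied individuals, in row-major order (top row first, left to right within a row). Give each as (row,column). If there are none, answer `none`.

(1,4), (2,2), (3,2), (3,4), (4,1), (4,2)

(0,3)Q 0/0 satisfied
(1,0)Q 1/1 satisfied
(1,1)Q 1/1 satisfied
(1,4)P 0/1 not
(2,2)Q 0/1 not
(2,4)Q 1/2 satisfied
(3,2)P 1/3 not
(3,3)P 2/3 satisfied
(3,4)Q 1/3 not
(4,1)P 0/1 not
(4,2)Q 0/3 not
(4,3)P 2/3 satisfied
(4,4)P 1/2 satisfied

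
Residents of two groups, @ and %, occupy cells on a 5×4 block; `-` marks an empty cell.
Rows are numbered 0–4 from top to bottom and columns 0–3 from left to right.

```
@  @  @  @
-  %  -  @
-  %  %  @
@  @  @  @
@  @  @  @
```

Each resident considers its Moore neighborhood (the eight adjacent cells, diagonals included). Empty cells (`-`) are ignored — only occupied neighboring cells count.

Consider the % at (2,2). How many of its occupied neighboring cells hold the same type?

2

Occupied neighbors of (2,2): (1,1)=%, (1,3)=@, (2,1)=%, (2,3)=@, (3,1)=@, (3,2)=@, (3,3)=@.
Same type (%): 2 of 7.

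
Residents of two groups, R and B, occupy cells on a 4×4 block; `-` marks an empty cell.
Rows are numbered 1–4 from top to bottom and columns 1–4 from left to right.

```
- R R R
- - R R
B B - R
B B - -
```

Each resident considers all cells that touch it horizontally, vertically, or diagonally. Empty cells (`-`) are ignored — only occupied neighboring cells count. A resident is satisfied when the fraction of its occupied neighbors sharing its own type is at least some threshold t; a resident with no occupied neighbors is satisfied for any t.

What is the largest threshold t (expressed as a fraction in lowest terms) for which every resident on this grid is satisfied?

3/4

(1,2)R 2/2
(1,3)R 4/4
(1,4)R 3/3
(2,3)R 5/6
(2,4)R 4/4
(3,1)B 3/3
(3,2)B 3/4
(3,4)R 2/2
(4,1)B 3/3
(4,2)B 3/3
The smallest same-type fraction is 3/4 at (3,2), which reduces to 3/4. Any threshold above that leaves this resident unsatisfied.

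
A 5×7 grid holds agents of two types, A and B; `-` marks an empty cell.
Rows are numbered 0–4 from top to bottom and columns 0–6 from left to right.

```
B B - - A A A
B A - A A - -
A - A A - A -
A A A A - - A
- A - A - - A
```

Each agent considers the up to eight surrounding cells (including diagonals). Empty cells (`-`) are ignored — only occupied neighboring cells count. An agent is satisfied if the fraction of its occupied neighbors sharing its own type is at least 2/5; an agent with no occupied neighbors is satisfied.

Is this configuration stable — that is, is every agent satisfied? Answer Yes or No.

(0,0)B 2/3 satisfied
(0,1)B 2/3 satisfied
(0,4)A 3/3 satisfied
(0,5)A 3/3 satisfied
(0,6)A 1/1 satisfied
(1,0)B 2/4 satisfied
(1,1)A 2/5 satisfied
(1,3)A 4/4 satisfied
(1,4)A 5/5 satisfied
(2,0)A 3/4 satisfied
(2,2)A 6/6 satisfied
(2,3)A 5/5 satisfied
(2,5)A 2/2 satisfied
(3,0)A 3/3 satisfied
(3,1)A 5/5 satisfied
(3,2)A 6/6 satisfied
(3,3)A 4/4 satisfied
(3,6)A 2/2 satisfied
(4,1)A 3/3 satisfied
(4,3)A 2/2 satisfied
(4,6)A 1/1 satisfied
All meet the threshold, so the configuration is stable.

Yes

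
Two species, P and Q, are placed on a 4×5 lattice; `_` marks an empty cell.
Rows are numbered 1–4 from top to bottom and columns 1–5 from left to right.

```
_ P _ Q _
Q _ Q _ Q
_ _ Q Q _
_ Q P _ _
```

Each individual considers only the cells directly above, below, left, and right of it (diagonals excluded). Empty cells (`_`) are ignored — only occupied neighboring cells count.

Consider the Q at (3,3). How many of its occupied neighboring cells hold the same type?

Occupied neighbors of (3,3): (2,3)=Q, (4,3)=P, (3,4)=Q.
Same type (Q): 2 of 3.

2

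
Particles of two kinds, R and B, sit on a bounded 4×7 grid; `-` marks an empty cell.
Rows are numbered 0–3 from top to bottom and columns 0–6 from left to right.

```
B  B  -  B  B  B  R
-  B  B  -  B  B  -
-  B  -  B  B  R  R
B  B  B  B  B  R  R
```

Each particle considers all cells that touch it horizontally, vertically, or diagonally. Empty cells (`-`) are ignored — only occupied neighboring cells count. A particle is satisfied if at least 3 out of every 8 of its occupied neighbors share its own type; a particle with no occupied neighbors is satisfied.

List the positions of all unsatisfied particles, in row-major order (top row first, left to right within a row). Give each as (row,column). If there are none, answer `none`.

Row 0: (0,0)B 2/2 satisfied · (0,1)B 3/3 satisfied · (0,3)B 3/3 satisfied · (0,4)B 4/4 satisfied · (0,5)B 3/4 satisfied · (0,6)R 0/2 not
Row 1: (1,1)B 4/4 satisfied · (1,2)B 5/5 satisfied · (1,4)B 6/7 satisfied · (1,5)B 4/7 satisfied
Row 2: (2,1)B 5/5 satisfied · (2,3)B 6/6 satisfied · (2,4)B 5/7 satisfied · (2,5)R 3/7 satisfied · (2,6)R 3/4 satisfied
Row 3: (3,0)B 2/2 satisfied · (3,1)B 3/3 satisfied · (3,2)B 4/4 satisfied · (3,3)B 4/4 satisfied · (3,4)B 3/5 satisfied · (3,5)R 3/5 satisfied · (3,6)R 3/3 satisfied

(0,6)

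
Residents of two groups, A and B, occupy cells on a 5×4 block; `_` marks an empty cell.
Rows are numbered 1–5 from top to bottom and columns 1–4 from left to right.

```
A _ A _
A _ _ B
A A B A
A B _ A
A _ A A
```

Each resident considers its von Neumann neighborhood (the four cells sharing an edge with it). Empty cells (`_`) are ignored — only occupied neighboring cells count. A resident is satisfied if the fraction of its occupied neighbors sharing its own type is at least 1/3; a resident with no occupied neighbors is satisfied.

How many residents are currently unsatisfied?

Row 1: (1,1)A 1/1 ok · (1,3)A 0/0 ok
Row 2: (2,1)A 2/2 ok · (2,4)B 0/1 unhappy
Row 3: (3,1)A 3/3 ok · (3,2)A 1/3 ok · (3,3)B 0/2 unhappy · (3,4)A 1/3 ok
Row 4: (4,1)A 2/3 ok · (4,2)B 0/2 unhappy · (4,4)A 2/2 ok
Row 5: (5,1)A 1/1 ok · (5,3)A 1/1 ok · (5,4)A 2/2 ok
Unsatisfied: (2,4), (3,3), (4,2) — 3 in total.

3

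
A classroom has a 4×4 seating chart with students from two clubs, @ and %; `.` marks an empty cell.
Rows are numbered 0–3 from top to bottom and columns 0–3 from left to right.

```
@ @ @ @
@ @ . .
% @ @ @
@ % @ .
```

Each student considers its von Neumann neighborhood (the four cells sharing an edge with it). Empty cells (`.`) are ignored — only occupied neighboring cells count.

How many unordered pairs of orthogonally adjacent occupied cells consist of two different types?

Scan each occupied cell's neighbors to the right and below so each pair is counted once.
Row 0: @(0,0)–@(0,1)= @(0,0)–@(1,0)= @(0,1)–@(0,2)= @(0,1)–@(1,1)= @(0,2)–@(0,3)=  → 0/5 unlike.
Row 1: @(1,0)–@(1,1)= @(1,0)–%(2,0)≠ @(1,1)–@(2,1)=  → 1/3 unlike.
Row 2: %(2,0)–@(2,1)≠ %(2,0)–@(3,0)≠ @(2,1)–@(2,2)= @(2,1)–%(3,1)≠ @(2,2)–@(2,3)= @(2,2)–@(3,2)=  → 3/6 unlike.
Row 3: @(3,0)–%(3,1)≠ %(3,1)–@(3,2)≠  → 2/2 unlike.
Total adjacent occupied pairs: 16; unlike-type pairs: 6.

6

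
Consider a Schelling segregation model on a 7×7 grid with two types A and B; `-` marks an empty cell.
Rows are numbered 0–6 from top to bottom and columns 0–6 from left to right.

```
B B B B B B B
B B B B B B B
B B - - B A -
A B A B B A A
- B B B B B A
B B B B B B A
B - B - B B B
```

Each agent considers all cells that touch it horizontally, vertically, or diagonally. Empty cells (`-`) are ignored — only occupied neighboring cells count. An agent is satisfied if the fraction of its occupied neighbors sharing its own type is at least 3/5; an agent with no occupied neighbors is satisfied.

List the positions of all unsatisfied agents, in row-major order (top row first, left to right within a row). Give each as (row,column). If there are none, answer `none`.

(2,5), (3,0), (3,2), (3,5), (4,5), (5,6)

Row 0: (0,0)B 3/3 satisfied · (0,1)B 5/5 satisfied · (0,2)B 5/5 satisfied · (0,3)B 5/5 satisfied · (0,4)B 5/5 satisfied · (0,5)B 5/5 satisfied · (0,6)B 3/3 satisfied
Row 1: (1,0)B 5/5 satisfied · (1,1)B 7/7 satisfied · (1,2)B 6/6 satisfied · (1,3)B 6/6 satisfied · (1,4)B 6/7 satisfied · (1,5)B 6/7 satisfied · (1,6)B 3/4 satisfied
Row 2: (2,0)B 4/5 satisfied · (2,1)B 5/7 satisfied · (2,4)B 5/7 satisfied · (2,5)A 2/7 not
Row 3: (3,0)A 0/4 not · (3,1)B 4/6 satisfied · (3,2)A 0/6 not · (3,3)B 5/6 satisfied · (3,4)B 5/7 satisfied · (3,5)A 3/7 not · (3,6)A 3/4 satisfied
Row 4: (4,1)B 5/7 satisfied · (4,2)B 7/8 satisfied · (4,3)B 7/8 satisfied · (4,4)B 7/8 satisfied · (4,5)B 4/8 not · (4,6)A 3/5 satisfied
Row 5: (5,0)B 3/3 satisfied · (5,1)B 6/6 satisfied · (5,2)B 6/6 satisfied · (5,3)B 7/7 satisfied · (5,4)B 7/7 satisfied · (5,5)B 6/8 satisfied · (5,6)A 1/5 not
Row 6: (6,0)B 2/2 satisfied · (6,2)B 3/3 satisfied · (6,4)B 4/4 satisfied · (6,5)B 4/5 satisfied · (6,6)B 2/3 satisfied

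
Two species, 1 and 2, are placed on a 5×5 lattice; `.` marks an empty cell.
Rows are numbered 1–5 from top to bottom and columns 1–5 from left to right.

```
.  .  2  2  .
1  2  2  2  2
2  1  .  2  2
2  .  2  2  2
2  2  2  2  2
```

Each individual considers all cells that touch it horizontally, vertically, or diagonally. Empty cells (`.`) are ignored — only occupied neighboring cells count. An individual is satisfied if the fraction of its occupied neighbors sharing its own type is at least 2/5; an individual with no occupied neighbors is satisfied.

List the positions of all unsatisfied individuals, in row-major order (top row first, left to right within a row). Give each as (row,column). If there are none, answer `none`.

Row 1: (1,3)2 4/4 satisfied · (1,4)2 4/4 satisfied
Row 2: (2,1)1 1/3 not · (2,2)2 3/5 satisfied · (2,3)2 5/6 satisfied · (2,4)2 6/6 satisfied · (2,5)2 4/4 satisfied
Row 3: (3,1)2 2/4 satisfied · (3,2)1 1/6 not · (3,4)2 7/7 satisfied · (3,5)2 5/5 satisfied
Row 4: (4,1)2 3/4 satisfied · (4,3)2 5/6 satisfied · (4,4)2 7/7 satisfied · (4,5)2 5/5 satisfied
Row 5: (5,1)2 2/2 satisfied · (5,2)2 4/4 satisfied · (5,3)2 4/4 satisfied · (5,4)2 5/5 satisfied · (5,5)2 3/3 satisfied

(2,1), (3,2)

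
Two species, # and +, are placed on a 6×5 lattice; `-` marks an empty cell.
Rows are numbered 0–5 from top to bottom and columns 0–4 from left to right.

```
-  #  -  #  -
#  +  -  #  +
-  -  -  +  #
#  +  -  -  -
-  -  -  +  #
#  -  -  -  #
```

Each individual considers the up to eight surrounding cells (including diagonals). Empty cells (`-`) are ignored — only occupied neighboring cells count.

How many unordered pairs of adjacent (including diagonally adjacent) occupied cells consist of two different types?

Scan each occupied cell's neighbors to the right and below (and the two forward diagonals) so each pair is counted once.
From row 0: 2 unlike of 4 pairs (running 2/4).
From row 1: 4 unlike of 6 pairs (running 6/10).
From row 2: 1 unlike of 1 pairs (running 7/11).
From row 3: 1 unlike of 1 pairs (running 8/12).
From row 4: 2 unlike of 3 pairs (running 10/15).
Total adjacent occupied pairs: 15; unlike-type pairs: 10.

10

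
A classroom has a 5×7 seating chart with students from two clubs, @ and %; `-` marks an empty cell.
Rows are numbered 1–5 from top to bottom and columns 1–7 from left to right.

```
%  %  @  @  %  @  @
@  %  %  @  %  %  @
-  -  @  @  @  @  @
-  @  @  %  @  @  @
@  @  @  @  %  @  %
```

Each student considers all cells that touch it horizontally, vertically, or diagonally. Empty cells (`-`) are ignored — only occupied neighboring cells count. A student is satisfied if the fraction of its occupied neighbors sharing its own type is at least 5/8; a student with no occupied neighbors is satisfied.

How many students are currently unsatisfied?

(1,1)% 2/3 satisfied
(1,2)% 3/5 not
(1,3)@ 2/5 not
(1,4)@ 2/5 not
(1,5)% 2/5 not
(1,6)@ 2/5 not
(1,7)@ 2/3 satisfied
(2,1)@ 0/3 not
(2,2)% 3/6 not
(2,3)% 2/7 not
(2,4)@ 5/8 satisfied
(2,5)% 2/8 not
(2,6)% 2/8 not
(2,7)@ 4/5 satisfied
(3,3)@ 4/7 not
(3,4)@ 5/8 satisfied
(3,5)@ 5/8 satisfied
(3,6)@ 6/8 satisfied
(3,7)@ 4/5 satisfied
(4,2)@ 5/5 satisfied
(4,3)@ 6/7 satisfied
(4,4)% 1/8 not
(4,5)@ 6/8 satisfied
(4,6)@ 6/8 satisfied
(4,7)@ 4/5 satisfied
(5,1)@ 2/2 satisfied
(5,2)@ 4/4 satisfied
(5,3)@ 4/5 satisfied
(5,4)@ 3/5 not
(5,5)% 1/5 not
(5,6)@ 3/5 not
(5,7)% 0/3 not
Unsatisfied: (1,2), (1,3), (1,4), (1,5), (1,6), (2,1), (2,2), (2,3), (2,5), (2,6), (3,3), (4,4), (5,4), (5,5), (5,6), (5,7) — 16 in total.

16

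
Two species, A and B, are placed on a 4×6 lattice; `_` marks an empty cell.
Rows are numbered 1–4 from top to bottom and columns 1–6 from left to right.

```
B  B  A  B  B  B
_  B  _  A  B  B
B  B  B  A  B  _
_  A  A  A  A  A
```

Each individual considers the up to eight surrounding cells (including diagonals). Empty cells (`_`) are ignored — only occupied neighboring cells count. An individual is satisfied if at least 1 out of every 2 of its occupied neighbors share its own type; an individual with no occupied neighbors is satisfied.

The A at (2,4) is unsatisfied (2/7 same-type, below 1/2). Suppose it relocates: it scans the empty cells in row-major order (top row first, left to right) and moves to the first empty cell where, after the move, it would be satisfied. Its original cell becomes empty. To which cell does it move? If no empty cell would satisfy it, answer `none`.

none

Vacating (2,4). Empty cells in order:
  (2,1): 0/5 same-type → still unsatisfied.
  (2,3): 2/7 same-type → still unsatisfied.
  (3,6): 2/5 same-type → still unsatisfied.
  (4,1): 1/3 same-type → still unsatisfied.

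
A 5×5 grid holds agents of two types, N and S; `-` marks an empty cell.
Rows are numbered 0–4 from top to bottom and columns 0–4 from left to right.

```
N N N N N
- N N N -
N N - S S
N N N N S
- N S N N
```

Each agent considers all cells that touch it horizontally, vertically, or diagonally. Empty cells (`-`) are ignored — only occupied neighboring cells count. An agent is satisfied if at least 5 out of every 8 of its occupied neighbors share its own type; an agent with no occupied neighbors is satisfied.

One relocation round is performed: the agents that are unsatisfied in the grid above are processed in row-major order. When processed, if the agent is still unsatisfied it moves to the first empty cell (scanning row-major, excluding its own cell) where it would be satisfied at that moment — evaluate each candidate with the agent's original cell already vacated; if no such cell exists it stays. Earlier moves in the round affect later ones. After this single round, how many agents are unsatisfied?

3

Initially unsatisfied (in order): (2,3), (2,4), (3,3), (3,4), (4,2), (4,3).
  (2,3): no empty cell satisfies it; stays.
  (2,4): no empty cell satisfies it; stays.
  (3,3) → (1,0).
  (3,4): no empty cell satisfies it; stays.
  (4,2): no empty cell satisfies it; stays.
  (4,3) → (2,2).
Resulting grid:
N N N N N
N N N N -
N N N S S
N N N - S
- N S - N
Unsatisfied now: (2,3), (4,2), (4,4).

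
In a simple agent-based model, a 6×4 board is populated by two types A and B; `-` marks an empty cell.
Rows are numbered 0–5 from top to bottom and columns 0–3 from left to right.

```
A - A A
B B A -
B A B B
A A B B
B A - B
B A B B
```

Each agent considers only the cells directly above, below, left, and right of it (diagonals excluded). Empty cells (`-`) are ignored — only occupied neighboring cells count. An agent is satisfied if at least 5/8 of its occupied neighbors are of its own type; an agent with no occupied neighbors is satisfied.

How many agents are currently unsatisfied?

11

(0,0)A 0/1 unhappy
(0,2)A 2/2 ok
(0,3)A 1/1 ok
(1,0)B 2/3 ok
(1,1)B 1/3 unhappy
(1,2)A 1/3 unhappy
(2,0)B 1/3 unhappy
(2,1)A 1/4 unhappy
(2,2)B 2/4 unhappy
(2,3)B 2/2 ok
(3,0)A 1/3 unhappy
(3,1)A 3/4 ok
(3,2)B 2/3 ok
(3,3)B 3/3 ok
(4,0)B 1/3 unhappy
(4,1)A 2/3 ok
(4,3)B 2/2 ok
(5,0)B 1/2 unhappy
(5,1)A 1/3 unhappy
(5,2)B 1/2 unhappy
(5,3)B 2/2 ok
Unsatisfied: (0,0), (1,1), (1,2), (2,0), (2,1), (2,2), (3,0), (4,0), (5,0), (5,1), (5,2) — 11 in total.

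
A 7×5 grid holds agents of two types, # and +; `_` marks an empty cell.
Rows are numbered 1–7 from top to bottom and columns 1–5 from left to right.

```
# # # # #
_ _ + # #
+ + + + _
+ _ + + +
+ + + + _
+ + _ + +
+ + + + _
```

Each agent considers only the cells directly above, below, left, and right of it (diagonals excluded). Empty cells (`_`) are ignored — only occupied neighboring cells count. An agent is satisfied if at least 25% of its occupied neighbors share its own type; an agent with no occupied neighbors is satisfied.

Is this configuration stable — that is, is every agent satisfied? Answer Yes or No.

(1,1)# 1/1 satisfied
(1,2)# 2/2 satisfied
(1,3)# 2/3 satisfied
(1,4)# 3/3 satisfied
(1,5)# 2/2 satisfied
(2,3)+ 1/3 satisfied
(2,4)# 2/4 satisfied
(2,5)# 2/2 satisfied
(3,1)+ 2/2 satisfied
(3,2)+ 2/2 satisfied
(3,3)+ 4/4 satisfied
(3,4)+ 2/3 satisfied
(4,1)+ 2/2 satisfied
(4,3)+ 3/3 satisfied
(4,4)+ 4/4 satisfied
(4,5)+ 1/1 satisfied
(5,1)+ 3/3 satisfied
(5,2)+ 3/3 satisfied
(5,3)+ 3/3 satisfied
(5,4)+ 3/3 satisfied
(6,1)+ 3/3 satisfied
(6,2)+ 3/3 satisfied
(6,4)+ 3/3 satisfied
(6,5)+ 1/1 satisfied
(7,1)+ 2/2 satisfied
(7,2)+ 3/3 satisfied
(7,3)+ 2/2 satisfied
(7,4)+ 2/2 satisfied
All meet the threshold, so the configuration is stable.

Yes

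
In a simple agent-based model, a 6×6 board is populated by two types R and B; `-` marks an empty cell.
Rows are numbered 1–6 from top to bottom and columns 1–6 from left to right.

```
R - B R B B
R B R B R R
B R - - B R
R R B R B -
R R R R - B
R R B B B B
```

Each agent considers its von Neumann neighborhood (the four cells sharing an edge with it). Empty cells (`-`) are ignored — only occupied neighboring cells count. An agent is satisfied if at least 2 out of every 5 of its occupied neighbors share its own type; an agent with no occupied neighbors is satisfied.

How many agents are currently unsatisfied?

(1,1)R 1/1 satisfied
(1,3)B 0/2 not
(1,4)R 0/3 not
(1,5)B 1/3 not
(1,6)B 1/2 satisfied
(2,1)R 1/3 not
(2,2)B 0/3 not
(2,3)R 0/3 not
(2,4)B 0/3 not
(2,5)R 1/4 not
(2,6)R 2/3 satisfied
(3,1)B 0/3 not
(3,2)R 1/3 not
(3,5)B 1/3 not
(3,6)R 1/2 satisfied
(4,1)R 2/3 satisfied
(4,2)R 3/4 satisfied
(4,3)B 0/3 not
(4,4)R 1/3 not
(4,5)B 1/2 satisfied
(5,1)R 3/3 satisfied
(5,2)R 4/4 satisfied
(5,3)R 2/4 satisfied
(5,4)R 2/3 satisfied
(5,6)B 1/1 satisfied
(6,1)R 2/2 satisfied
(6,2)R 2/3 satisfied
(6,3)B 1/3 not
(6,4)B 2/3 satisfied
(6,5)B 2/2 satisfied
(6,6)B 2/2 satisfied
Unsatisfied: (1,3), (1,4), (1,5), (2,1), (2,2), (2,3), (2,4), (2,5), (3,1), (3,2), (3,5), (4,3), (4,4), (6,3) — 14 in total.

14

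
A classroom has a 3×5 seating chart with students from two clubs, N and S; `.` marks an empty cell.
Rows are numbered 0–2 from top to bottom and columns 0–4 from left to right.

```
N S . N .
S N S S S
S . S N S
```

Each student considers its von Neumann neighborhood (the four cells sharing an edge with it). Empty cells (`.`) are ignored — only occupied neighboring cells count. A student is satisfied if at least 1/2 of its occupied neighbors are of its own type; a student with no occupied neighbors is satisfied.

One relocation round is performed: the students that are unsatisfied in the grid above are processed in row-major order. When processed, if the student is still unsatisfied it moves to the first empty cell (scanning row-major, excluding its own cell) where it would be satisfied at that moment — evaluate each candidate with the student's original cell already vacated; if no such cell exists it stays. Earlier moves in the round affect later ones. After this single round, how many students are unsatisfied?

0

Initially unsatisfied (in order): (0,0), (0,1), (0,3), (1,0), (1,1), (2,3).
  (0,0) → (0,4).
  (0,1) → (0,0).
  (0,3): now satisfied by earlier moves; stays.
  (1,0): now satisfied by earlier moves; stays.
  (1,1) → (0,2).
  (2,3) → (0,1).
Resulting grid:
S N N N N
S . S S S
S . S . S
All satisfied now.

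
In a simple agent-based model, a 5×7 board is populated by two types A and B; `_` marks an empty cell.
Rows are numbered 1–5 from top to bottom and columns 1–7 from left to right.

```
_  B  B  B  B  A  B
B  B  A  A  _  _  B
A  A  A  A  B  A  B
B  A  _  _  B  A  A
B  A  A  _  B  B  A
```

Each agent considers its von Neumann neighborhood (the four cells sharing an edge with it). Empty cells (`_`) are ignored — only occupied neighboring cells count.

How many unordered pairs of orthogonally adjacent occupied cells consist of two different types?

Scan each occupied cell's neighbors to the right and below so each pair is counted once.
Row 1: B(1,2)–B(1,3)= B(1,2)–B(2,2)= B(1,3)–B(1,4)= B(1,3)–A(2,3)≠ B(1,4)–B(1,5)= B(1,4)–A(2,4)≠ B(1,5)–A(1,6)≠ A(1,6)–B(1,7)≠ B(1,7)–B(2,7)=  → 4/9 unlike.
Row 2: B(2,1)–B(2,2)= B(2,1)–A(3,1)≠ B(2,2)–A(2,3)≠ B(2,2)–A(3,2)≠ A(2,3)–A(2,4)= A(2,3)–A(3,3)= A(2,4)–A(3,4)= B(2,7)–B(3,7)=  → 3/8 unlike.
Row 3: A(3,1)–A(3,2)= A(3,1)–B(4,1)≠ A(3,2)–A(3,3)= A(3,2)–A(4,2)= A(3,3)–A(3,4)= A(3,4)–B(3,5)≠ B(3,5)–A(3,6)≠ B(3,5)–B(4,5)= A(3,6)–B(3,7)≠ A(3,6)–A(4,6)= B(3,7)–A(4,7)≠  → 5/11 unlike.
Row 4: B(4,1)–A(4,2)≠ B(4,1)–B(5,1)= A(4,2)–A(5,2)= B(4,5)–A(4,6)≠ B(4,5)–B(5,5)= A(4,6)–A(4,7)= A(4,6)–B(5,6)≠ A(4,7)–A(5,7)=  → 3/8 unlike.
Row 5: B(5,1)–A(5,2)≠ A(5,2)–A(5,3)= B(5,5)–B(5,6)= B(5,6)–A(5,7)≠  → 2/4 unlike.
Total adjacent occupied pairs: 40; unlike-type pairs: 17.

17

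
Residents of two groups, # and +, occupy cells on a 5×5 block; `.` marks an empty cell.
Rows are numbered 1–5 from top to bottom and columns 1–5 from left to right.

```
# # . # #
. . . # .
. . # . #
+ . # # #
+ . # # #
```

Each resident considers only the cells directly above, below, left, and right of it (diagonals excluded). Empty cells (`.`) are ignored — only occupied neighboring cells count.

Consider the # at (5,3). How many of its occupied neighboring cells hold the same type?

Occupied neighbors of (5,3): (4,3)=#, (5,4)=#.
Same type (#): 2 of 2.

2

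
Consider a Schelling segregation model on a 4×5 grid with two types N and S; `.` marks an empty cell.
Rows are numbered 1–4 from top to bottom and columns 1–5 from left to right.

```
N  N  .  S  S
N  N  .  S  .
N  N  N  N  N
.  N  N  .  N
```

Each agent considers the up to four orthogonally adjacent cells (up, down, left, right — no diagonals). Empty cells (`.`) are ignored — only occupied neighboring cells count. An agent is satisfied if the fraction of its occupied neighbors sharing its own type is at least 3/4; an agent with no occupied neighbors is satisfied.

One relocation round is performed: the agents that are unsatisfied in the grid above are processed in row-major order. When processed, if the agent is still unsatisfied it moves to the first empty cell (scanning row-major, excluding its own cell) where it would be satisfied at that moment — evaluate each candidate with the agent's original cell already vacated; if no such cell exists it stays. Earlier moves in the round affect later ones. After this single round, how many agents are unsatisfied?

0

Initially unsatisfied (in order): (2,4), (3,4).
  (2,4): no empty cell satisfies it; stays.
  (3,4) → (4,1).
Resulting grid:
N N . S S
N N . S .
N N N . N
N N N . N
All satisfied now.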